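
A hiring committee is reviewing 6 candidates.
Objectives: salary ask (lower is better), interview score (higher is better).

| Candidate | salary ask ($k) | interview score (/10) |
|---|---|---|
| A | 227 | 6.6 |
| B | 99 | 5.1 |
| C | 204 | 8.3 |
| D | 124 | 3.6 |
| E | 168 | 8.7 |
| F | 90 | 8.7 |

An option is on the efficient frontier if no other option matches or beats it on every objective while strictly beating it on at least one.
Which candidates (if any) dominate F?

A: worse on salary ask (227 vs 90).
B: worse on salary ask (99 vs 90).
C: worse on salary ask (204 vs 90).
D: worse on salary ask (124 vs 90).
E: worse on salary ask (168 vs 90).
No option dominates F.

none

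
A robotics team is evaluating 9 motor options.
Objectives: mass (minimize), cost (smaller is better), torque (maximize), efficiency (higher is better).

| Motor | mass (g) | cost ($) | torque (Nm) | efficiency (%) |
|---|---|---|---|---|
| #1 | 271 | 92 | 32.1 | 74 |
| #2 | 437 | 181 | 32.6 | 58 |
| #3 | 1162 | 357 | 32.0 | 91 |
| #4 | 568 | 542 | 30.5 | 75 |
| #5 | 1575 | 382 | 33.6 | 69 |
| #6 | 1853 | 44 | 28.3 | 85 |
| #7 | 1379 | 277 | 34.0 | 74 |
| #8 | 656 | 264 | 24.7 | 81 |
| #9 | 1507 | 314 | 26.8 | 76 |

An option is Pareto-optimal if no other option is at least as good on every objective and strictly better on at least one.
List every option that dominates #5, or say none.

#7: mass 1379≤1575, cost 277≤382, torque 34.0≥33.6, efficiency 74≥69 — dominates #5.
Others (#1, #2, #3, #4, #6, #8, #9) are each worse than #5 on at least one objective.

#7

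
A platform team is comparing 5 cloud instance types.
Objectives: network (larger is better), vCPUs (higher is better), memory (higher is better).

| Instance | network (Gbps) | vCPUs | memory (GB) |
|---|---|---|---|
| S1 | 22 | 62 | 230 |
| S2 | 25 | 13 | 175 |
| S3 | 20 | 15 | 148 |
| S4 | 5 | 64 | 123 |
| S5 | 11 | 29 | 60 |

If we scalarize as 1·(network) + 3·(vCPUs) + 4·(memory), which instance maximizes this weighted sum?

S1: 1·22 + 3·62 + 4·230 = 1128
S2: 1·25 + 3·13 + 4·175 = 764
S3: 1·20 + 3·15 + 4·148 = 657
S4: 1·5 + 3·64 + 4·123 = 689
S5: 1·11 + 3·29 + 4·60 = 338
Highest: S1 at 1128.

S1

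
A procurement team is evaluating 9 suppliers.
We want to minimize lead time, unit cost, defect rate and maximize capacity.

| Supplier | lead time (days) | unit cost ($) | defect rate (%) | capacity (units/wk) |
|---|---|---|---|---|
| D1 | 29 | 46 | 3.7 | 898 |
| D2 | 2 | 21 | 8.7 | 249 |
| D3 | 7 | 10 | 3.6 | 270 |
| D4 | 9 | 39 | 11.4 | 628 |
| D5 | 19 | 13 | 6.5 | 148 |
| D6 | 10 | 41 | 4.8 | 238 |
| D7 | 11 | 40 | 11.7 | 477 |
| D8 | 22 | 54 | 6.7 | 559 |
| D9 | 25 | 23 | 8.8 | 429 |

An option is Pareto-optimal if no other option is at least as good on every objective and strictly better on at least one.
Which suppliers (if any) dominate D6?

D3

D3: lead time 7≤10, unit cost 10≤41, defect rate 3.6≤4.8, capacity 270≥238 — dominates D6.
Others (D1, D2, D4, D5, D7, D8, D9) are each worse than D6 on at least one objective.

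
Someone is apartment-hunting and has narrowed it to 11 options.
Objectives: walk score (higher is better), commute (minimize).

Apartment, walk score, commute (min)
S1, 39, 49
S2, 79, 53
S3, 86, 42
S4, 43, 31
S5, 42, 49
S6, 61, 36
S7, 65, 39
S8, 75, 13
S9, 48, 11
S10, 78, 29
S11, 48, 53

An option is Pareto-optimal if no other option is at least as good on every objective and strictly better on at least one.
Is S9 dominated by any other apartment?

No

S1: worse on walk score (39 vs 48).
S2: worse on commute (53 vs 11).
S3: worse on commute (42 vs 11).
S4: worse on walk score (43 vs 48).
S5: worse on walk score (42 vs 48).
S6: worse on commute (36 vs 11).
S7: worse on commute (39 vs 11).
S8: worse on commute (13 vs 11).
S10: worse on commute (29 vs 11).
S11: worse on commute (53 vs 11).
No option is at least as good as S9 on every objective and strictly better on one.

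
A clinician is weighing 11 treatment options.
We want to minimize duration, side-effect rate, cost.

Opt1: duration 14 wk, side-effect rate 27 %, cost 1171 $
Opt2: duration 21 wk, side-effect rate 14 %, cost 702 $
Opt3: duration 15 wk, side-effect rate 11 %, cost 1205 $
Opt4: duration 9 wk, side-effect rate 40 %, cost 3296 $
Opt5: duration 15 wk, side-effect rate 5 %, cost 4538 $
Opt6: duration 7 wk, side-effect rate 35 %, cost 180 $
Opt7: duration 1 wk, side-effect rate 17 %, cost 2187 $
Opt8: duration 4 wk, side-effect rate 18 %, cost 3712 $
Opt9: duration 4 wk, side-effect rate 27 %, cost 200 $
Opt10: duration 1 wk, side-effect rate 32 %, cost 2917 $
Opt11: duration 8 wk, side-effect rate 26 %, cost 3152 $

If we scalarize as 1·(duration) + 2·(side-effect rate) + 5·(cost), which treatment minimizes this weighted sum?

Opt1: 1·14 + 2·27 + 5·1171 = 5923
Opt2: 1·21 + 2·14 + 5·702 = 3559
Opt3: 1·15 + 2·11 + 5·1205 = 6062
Opt4: 1·9 + 2·40 + 5·3296 = 16569
Opt5: 1·15 + 2·5 + 5·4538 = 22715
Opt6: 1·7 + 2·35 + 5·180 = 977
Opt7: 1·1 + 2·17 + 5·2187 = 10970
Opt8: 1·4 + 2·18 + 5·3712 = 18600
Opt9: 1·4 + 2·27 + 5·200 = 1058
Opt10: 1·1 + 2·32 + 5·2917 = 14650
Opt11: 1·8 + 2·26 + 5·3152 = 15820
Lowest: Opt6 at 977.

Opt6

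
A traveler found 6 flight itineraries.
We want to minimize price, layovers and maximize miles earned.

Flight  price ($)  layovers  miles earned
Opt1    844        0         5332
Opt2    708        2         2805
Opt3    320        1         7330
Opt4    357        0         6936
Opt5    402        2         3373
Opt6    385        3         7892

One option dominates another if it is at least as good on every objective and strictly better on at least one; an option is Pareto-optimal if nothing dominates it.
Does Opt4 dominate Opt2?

Yes

Opt4 vs Opt2: price 357≤708, layovers 0≤2, miles earned 6936≥2805 — Opt4 is at least as good on every objective with at least one strict improvement.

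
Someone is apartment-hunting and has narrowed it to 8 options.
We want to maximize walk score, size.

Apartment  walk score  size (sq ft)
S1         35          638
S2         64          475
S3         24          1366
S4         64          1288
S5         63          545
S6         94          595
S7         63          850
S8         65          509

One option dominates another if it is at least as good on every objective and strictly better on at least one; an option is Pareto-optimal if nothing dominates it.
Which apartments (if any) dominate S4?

none

S1: worse on walk score (35 vs 64).
S2: worse on size (475 vs 1288).
S3: worse on walk score (24 vs 64).
S5: worse on walk score (63 vs 64).
S6: worse on size (595 vs 1288).
S7: worse on walk score (63 vs 64).
S8: worse on size (509 vs 1288).
No option dominates S4.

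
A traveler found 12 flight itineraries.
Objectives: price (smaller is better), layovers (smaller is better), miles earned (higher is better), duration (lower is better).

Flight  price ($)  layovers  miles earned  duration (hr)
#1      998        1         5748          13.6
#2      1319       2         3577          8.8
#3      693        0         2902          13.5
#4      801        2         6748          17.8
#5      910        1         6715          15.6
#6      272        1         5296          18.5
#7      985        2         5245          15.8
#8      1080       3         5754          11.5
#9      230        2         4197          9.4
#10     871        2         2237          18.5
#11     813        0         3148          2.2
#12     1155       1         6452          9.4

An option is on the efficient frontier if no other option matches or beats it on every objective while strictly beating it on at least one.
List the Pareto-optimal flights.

#1: not dominated.
#2: not dominated.
#3: not dominated.
#4: not dominated (best miles earned).
#5: not dominated.
#6: not dominated.
#7: dominated by #5 (price 910≤985, layovers 1≤2, miles earned 6715≥5245, duration 15.6≤15.8).
#8: not dominated.
#9: not dominated (best price).
#10: dominated by #3 (price 693≤871, layovers 0≤2, miles earned 2902≥2237, duration 13.5≤18.5).
#11: not dominated (best duration).
#12: not dominated.

#1, #2, #3, #4, #5, #6, #8, #9, #11, #12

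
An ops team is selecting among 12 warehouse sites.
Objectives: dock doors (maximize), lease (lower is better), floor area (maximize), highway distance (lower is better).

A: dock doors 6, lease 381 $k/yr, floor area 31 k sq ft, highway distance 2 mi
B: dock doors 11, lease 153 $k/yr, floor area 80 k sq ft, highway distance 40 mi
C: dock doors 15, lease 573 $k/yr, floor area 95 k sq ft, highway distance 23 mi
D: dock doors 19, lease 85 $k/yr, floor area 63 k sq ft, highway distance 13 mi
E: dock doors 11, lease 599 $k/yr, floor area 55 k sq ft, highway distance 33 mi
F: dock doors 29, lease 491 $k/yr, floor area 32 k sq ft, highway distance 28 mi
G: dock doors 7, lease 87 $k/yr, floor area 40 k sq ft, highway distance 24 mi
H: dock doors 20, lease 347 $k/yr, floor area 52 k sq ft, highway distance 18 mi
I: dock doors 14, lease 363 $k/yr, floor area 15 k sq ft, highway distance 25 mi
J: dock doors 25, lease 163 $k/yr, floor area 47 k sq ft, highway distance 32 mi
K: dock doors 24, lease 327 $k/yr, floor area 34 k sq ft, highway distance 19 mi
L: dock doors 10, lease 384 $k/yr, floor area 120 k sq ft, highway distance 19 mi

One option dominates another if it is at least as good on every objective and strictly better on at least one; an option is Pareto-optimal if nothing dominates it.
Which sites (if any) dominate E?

C, D

C: dock doors 15≥11, lease 573≤599, floor area 95≥55, highway distance 23≤33 — dominates E.
D: dock doors 19≥11, lease 85≤599, floor area 63≥55, highway distance 13≤33 — dominates E.
Others (A, B, F, G, H, I, J, K, L) are each worse than E on at least one objective.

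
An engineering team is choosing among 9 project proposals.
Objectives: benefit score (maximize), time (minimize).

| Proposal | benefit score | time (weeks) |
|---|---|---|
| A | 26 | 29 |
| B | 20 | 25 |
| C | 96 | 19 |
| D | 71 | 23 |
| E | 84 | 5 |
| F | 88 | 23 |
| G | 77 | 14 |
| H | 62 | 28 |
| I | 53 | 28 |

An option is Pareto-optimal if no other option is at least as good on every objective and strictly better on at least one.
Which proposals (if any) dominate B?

C, D, E, F, G

C: benefit score 96≥20, time 19≤25 — dominates B.
D: benefit score 71≥20, time 23≤25 — dominates B.
E: benefit score 84≥20, time 5≤25 — dominates B.
F: benefit score 88≥20, time 23≤25 — dominates B.
G: benefit score 77≥20, time 14≤25 — dominates B.
Others (A, H, I) are each worse than B on at least one objective.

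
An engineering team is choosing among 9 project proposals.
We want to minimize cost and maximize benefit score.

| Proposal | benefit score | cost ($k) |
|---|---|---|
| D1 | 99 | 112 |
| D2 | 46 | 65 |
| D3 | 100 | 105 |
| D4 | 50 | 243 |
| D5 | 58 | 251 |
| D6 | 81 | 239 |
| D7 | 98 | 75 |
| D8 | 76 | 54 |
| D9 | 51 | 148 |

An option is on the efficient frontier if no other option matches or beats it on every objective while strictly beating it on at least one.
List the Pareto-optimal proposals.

D3, D7, D8

D1: dominated by D3 (benefit score 100≥99, cost 105≤112).
D2: dominated by D8 (benefit score 76≥46, cost 54≤65).
D3: not dominated (best benefit score).
D4: dominated by D1 (benefit score 99≥50, cost 112≤243).
D5: dominated by D1 (benefit score 99≥58, cost 112≤251).
D6: dominated by D1 (benefit score 99≥81, cost 112≤239).
D7: not dominated.
D8: not dominated (best cost).
D9: dominated by D1 (benefit score 99≥51, cost 112≤148).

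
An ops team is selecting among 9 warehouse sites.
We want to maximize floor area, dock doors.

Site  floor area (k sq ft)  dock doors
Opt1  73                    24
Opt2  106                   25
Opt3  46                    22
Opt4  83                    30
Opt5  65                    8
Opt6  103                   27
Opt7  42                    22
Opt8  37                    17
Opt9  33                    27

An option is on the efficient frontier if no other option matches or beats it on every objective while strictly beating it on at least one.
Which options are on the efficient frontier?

Opt1: dominated by Opt2 (floor area 106≥73, dock doors 25≥24).
Opt2: not dominated (best floor area).
Opt3: dominated by Opt1 (floor area 73≥46, dock doors 24≥22).
Opt4: not dominated (best dock doors).
Opt5: dominated by Opt1 (floor area 73≥65, dock doors 24≥8).
Opt6: not dominated.
Opt7: dominated by Opt1 (floor area 73≥42, dock doors 24≥22).
Opt8: dominated by Opt1 (floor area 73≥37, dock doors 24≥17).
Opt9: dominated by Opt4 (floor area 83≥33, dock doors 30≥27).

Opt2, Opt4, Opt6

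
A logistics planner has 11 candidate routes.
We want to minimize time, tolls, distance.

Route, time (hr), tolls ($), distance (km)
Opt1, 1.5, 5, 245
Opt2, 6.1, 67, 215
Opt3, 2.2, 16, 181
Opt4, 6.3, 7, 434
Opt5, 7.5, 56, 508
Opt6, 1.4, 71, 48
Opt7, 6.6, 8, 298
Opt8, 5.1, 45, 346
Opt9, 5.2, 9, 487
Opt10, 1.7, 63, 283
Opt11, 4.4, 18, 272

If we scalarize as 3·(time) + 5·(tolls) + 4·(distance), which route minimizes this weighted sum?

Opt1: 3·1.5 + 5·5 + 4·245 = 1009.5
Opt2: 3·6.1 + 5·67 + 4·215 = 1213.3
Opt3: 3·2.2 + 5·16 + 4·181 = 810.6
Opt4: 3·6.3 + 5·7 + 4·434 = 1789.9
Opt5: 3·7.5 + 5·56 + 4·508 = 2334.5
Opt6: 3·1.4 + 5·71 + 4·48 = 551.2
Opt7: 3·6.6 + 5·8 + 4·298 = 1251.8
Opt8: 3·5.1 + 5·45 + 4·346 = 1624.3
Opt9: 3·5.2 + 5·9 + 4·487 = 2008.6
Opt10: 3·1.7 + 5·63 + 4·283 = 1452.1
Opt11: 3·4.4 + 5·18 + 4·272 = 1191.2
Lowest: Opt6 at 551.2.

Opt6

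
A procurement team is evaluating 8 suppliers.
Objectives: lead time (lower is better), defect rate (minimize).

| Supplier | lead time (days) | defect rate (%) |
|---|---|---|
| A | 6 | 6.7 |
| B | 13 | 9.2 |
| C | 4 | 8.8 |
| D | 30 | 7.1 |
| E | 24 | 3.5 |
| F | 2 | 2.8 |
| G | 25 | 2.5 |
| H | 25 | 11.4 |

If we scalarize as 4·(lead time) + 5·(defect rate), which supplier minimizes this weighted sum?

A: 4·6 + 5·6.7 = 57.5
B: 4·13 + 5·9.2 = 98.0
C: 4·4 + 5·8.8 = 60.0
D: 4·30 + 5·7.1 = 155.5
E: 4·24 + 5·3.5 = 113.5
F: 4·2 + 5·2.8 = 22.0
G: 4·25 + 5·2.5 = 112.5
H: 4·25 + 5·11.4 = 157.0
Lowest: F at 22.0.

F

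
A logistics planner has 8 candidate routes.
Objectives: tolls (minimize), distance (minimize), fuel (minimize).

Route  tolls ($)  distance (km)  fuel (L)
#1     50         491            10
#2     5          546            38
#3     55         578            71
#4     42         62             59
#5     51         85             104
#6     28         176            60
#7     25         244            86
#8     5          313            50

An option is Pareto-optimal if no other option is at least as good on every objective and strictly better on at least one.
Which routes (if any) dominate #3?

#1, #2, #4, #6, #8

#1: tolls 50≤55, distance 491≤578, fuel 10≤71 — dominates #3.
#2: tolls 5≤55, distance 546≤578, fuel 38≤71 — dominates #3.
#4: tolls 42≤55, distance 62≤578, fuel 59≤71 — dominates #3.
#6: tolls 28≤55, distance 176≤578, fuel 60≤71 — dominates #3.
#8: tolls 5≤55, distance 313≤578, fuel 50≤71 — dominates #3.
Others (#5, #7) are each worse than #3 on at least one objective.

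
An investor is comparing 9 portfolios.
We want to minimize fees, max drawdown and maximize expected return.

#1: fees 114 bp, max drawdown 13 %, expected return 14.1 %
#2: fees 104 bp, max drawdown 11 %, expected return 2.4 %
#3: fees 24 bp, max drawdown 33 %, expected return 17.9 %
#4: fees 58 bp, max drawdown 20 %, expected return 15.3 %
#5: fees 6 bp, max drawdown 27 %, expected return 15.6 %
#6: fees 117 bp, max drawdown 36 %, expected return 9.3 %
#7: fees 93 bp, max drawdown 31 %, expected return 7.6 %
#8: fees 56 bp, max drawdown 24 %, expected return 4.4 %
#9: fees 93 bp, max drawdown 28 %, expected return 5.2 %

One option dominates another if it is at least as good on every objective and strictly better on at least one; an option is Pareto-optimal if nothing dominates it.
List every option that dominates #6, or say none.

#1: fees 114≤117, max drawdown 13≤36, expected return 14.1≥9.3 — dominates #6.
#3: fees 24≤117, max drawdown 33≤36, expected return 17.9≥9.3 — dominates #6.
#4: fees 58≤117, max drawdown 20≤36, expected return 15.3≥9.3 — dominates #6.
#5: fees 6≤117, max drawdown 27≤36, expected return 15.6≥9.3 — dominates #6.
Others (#2, #7, #8, #9) are each worse than #6 on at least one objective.

#1, #3, #4, #5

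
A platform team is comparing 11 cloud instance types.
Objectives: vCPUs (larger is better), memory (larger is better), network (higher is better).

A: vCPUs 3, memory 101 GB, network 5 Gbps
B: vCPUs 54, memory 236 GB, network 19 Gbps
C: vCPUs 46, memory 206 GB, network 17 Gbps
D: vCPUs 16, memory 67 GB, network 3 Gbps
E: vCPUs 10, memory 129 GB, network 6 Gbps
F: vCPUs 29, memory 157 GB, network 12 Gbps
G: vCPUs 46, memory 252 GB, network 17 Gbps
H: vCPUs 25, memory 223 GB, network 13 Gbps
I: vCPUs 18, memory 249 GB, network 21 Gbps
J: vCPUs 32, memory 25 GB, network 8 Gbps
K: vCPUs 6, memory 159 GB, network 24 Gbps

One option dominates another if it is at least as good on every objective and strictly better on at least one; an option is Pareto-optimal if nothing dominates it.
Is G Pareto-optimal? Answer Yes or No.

A: worse on vCPUs (3 vs 46).
B: worse on memory (236 vs 252).
C: worse on memory (206 vs 252).
D: worse on vCPUs (16 vs 46).
E: worse on vCPUs (10 vs 46).
F: worse on vCPUs (29 vs 46).
H: worse on vCPUs (25 vs 46).
I: worse on vCPUs (18 vs 46).
J: worse on vCPUs (32 vs 46).
K: worse on vCPUs (6 vs 46).
No option is at least as good as G on every objective and strictly better on one.

Yes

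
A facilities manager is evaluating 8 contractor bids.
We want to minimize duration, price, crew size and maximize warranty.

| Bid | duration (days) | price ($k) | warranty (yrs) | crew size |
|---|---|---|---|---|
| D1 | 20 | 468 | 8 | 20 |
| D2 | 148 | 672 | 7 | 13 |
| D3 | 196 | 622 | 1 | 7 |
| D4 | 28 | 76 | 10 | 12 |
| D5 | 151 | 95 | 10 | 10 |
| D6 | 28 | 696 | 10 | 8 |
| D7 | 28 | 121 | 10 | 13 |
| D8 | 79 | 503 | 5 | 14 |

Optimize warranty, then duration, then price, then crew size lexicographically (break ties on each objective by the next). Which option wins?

First maximize warranty: best is 10, kept {D4, D5, D6, D7}.
Then minimize duration: best is 28, kept {D4, D6, D7}.
Then minimize price: best is 76, kept {D4}.

D4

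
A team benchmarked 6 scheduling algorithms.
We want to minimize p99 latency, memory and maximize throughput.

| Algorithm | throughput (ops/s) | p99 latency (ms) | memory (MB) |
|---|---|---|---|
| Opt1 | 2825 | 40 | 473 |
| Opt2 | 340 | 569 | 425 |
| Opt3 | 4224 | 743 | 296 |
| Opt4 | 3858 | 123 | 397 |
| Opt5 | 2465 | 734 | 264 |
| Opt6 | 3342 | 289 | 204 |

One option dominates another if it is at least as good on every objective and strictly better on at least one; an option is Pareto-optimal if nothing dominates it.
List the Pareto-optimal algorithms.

Opt1: not dominated (best p99 latency).
Opt2: dominated by Opt4 (throughput 3858≥340, p99 latency 123≤569, memory 397≤425).
Opt3: not dominated (best throughput).
Opt4: not dominated.
Opt5: dominated by Opt6 (throughput 3342≥2465, p99 latency 289≤734, memory 204≤264).
Opt6: not dominated (best memory).

Opt1, Opt3, Opt4, Opt6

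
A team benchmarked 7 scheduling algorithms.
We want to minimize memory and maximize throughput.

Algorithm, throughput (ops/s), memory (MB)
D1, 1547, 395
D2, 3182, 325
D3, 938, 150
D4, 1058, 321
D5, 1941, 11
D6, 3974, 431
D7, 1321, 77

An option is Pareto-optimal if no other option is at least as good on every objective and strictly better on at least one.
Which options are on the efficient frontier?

D2, D5, D6

D1: dominated by D2 (throughput 3182≥1547, memory 325≤395).
D2: not dominated.
D3: dominated by D5 (throughput 1941≥938, memory 11≤150).
D4: dominated by D5 (throughput 1941≥1058, memory 11≤321).
D5: not dominated (best memory).
D6: not dominated (best throughput).
D7: dominated by D5 (throughput 1941≥1321, memory 11≤77).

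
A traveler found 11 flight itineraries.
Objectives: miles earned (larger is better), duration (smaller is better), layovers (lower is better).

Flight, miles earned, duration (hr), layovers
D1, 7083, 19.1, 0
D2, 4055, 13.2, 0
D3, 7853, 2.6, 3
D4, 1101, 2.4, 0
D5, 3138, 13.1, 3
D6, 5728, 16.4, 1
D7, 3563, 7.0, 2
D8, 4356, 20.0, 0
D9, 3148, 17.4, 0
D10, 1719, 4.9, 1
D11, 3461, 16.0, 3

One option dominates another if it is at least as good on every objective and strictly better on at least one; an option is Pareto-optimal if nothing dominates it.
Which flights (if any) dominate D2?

none

D1: worse on duration (19.1 vs 13.2).
D3: worse on layovers (3 vs 0).
D4: worse on miles earned (1101 vs 4055).
D5: worse on miles earned (3138 vs 4055).
D6: worse on duration (16.4 vs 13.2).
D7: worse on miles earned (3563 vs 4055).
D8: worse on duration (20.0 vs 13.2).
D9: worse on miles earned (3148 vs 4055).
D10: worse on miles earned (1719 vs 4055).
D11: worse on miles earned (3461 vs 4055).
No option dominates D2.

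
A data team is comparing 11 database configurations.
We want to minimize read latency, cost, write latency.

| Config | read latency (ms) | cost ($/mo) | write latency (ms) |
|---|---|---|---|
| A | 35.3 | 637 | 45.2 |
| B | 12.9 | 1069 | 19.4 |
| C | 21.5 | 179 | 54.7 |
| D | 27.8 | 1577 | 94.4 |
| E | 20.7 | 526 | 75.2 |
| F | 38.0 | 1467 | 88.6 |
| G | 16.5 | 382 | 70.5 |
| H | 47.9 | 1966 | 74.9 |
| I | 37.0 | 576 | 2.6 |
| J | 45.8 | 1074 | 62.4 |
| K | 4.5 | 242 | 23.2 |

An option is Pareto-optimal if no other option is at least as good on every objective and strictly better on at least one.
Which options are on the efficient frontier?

B, C, I, K

A: dominated by K (read latency 4.5≤35.3, cost 242≤637, write latency 23.2≤45.2).
B: not dominated.
C: not dominated (best cost).
D: dominated by B (read latency 12.9≤27.8, cost 1069≤1577, write latency 19.4≤94.4).
E: dominated by G (read latency 16.5≤20.7, cost 382≤526, write latency 70.5≤75.2).
F: dominated by A (read latency 35.3≤38.0, cost 637≤1467, write latency 45.2≤88.6).
G: dominated by K (read latency 4.5≤16.5, cost 242≤382, write latency 23.2≤70.5).
H: dominated by A (read latency 35.3≤47.9, cost 637≤1966, write latency 45.2≤74.9).
I: not dominated (best write latency).
J: dominated by A (read latency 35.3≤45.8, cost 637≤1074, write latency 45.2≤62.4).
K: not dominated (best read latency).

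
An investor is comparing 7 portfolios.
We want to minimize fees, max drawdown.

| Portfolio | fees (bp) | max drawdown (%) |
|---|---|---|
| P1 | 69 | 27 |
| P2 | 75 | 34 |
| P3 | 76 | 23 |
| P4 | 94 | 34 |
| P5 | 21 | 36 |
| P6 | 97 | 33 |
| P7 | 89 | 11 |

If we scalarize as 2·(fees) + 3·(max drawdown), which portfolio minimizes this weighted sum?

P5

P1: 2·69 + 3·27 = 219
P2: 2·75 + 3·34 = 252
P3: 2·76 + 3·23 = 221
P4: 2·94 + 3·34 = 290
P5: 2·21 + 3·36 = 150
P6: 2·97 + 3·33 = 293
P7: 2·89 + 3·11 = 211
Lowest: P5 at 150.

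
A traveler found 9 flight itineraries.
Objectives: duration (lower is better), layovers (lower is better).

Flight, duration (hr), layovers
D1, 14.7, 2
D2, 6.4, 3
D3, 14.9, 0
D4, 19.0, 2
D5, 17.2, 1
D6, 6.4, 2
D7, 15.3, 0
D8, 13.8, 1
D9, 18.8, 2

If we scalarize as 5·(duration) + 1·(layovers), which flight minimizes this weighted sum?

D1: 5·14.7 + 1·2 = 75.5
D2: 5·6.4 + 1·3 = 35.0
D3: 5·14.9 + 1·0 = 74.5
D4: 5·19.0 + 1·2 = 97.0
D5: 5·17.2 + 1·1 = 87.0
D6: 5·6.4 + 1·2 = 34.0
D7: 5·15.3 + 1·0 = 76.5
D8: 5·13.8 + 1·1 = 70.0
D9: 5·18.8 + 1·2 = 96.0
Lowest: D6 at 34.0.

D6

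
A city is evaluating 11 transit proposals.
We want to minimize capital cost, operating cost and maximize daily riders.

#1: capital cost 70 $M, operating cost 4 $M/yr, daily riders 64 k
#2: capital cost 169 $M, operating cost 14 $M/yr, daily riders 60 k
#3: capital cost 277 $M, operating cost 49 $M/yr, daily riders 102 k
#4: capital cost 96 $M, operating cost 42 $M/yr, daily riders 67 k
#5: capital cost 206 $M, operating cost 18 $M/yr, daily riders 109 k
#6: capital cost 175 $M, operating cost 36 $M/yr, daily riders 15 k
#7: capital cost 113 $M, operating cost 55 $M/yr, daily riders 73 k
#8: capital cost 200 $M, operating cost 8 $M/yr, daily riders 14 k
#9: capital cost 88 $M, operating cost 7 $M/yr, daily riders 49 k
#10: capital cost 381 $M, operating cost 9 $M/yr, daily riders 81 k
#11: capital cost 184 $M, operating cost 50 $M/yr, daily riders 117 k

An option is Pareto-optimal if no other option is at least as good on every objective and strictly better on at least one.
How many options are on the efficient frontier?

6

#1: not dominated (best capital cost).
#2: dominated by #1 (capital cost 70≤169, operating cost 4≤14, daily riders 64≥60).
#3: dominated by #5 (capital cost 206≤277, operating cost 18≤49, daily riders 109≥102).
#4: not dominated.
#5: not dominated.
#6: dominated by #1 (capital cost 70≤175, operating cost 4≤36, daily riders 64≥15).
#7: not dominated.
#8: dominated by #1 (capital cost 70≤200, operating cost 4≤8, daily riders 64≥14).
#9: dominated by #1 (capital cost 70≤88, operating cost 4≤7, daily riders 64≥49).
#10: not dominated.
#11: not dominated (best daily riders).
Pareto-optimal: #1, #4, #5, #7, #10, #11 → 6.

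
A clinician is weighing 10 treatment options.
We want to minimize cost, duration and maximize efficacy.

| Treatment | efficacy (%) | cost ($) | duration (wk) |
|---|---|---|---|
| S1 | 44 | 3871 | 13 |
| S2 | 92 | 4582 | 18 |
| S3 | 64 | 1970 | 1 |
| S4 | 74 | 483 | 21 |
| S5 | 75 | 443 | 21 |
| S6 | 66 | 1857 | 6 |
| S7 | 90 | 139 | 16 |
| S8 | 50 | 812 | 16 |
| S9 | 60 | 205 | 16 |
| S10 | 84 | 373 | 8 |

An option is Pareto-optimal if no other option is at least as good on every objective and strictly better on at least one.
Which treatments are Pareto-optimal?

S2, S3, S6, S7, S10

S1: dominated by S3 (efficacy 64≥44, cost 1970≤3871, duration 1≤13).
S2: not dominated (best efficacy).
S3: not dominated (best duration).
S4: dominated by S5 (efficacy 75≥74, cost 443≤483, duration 21≤21).
S5: dominated by S7 (efficacy 90≥75, cost 139≤443, duration 16≤21).
S6: not dominated.
S7: not dominated (best cost).
S8: dominated by S7 (efficacy 90≥50, cost 139≤812, duration 16≤16).
S9: dominated by S7 (efficacy 90≥60, cost 139≤205, duration 16≤16).
S10: not dominated.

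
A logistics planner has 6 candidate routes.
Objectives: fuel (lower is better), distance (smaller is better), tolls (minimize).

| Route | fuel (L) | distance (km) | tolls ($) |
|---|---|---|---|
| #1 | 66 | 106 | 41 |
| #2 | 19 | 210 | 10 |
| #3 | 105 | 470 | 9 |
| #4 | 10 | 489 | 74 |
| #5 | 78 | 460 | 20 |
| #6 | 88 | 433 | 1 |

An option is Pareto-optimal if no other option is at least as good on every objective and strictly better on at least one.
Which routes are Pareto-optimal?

#1, #2, #4, #6

#1: not dominated (best distance).
#2: not dominated.
#3: dominated by #6 (fuel 88≤105, distance 433≤470, tolls 1≤9).
#4: not dominated (best fuel).
#5: dominated by #2 (fuel 19≤78, distance 210≤460, tolls 10≤20).
#6: not dominated (best tolls).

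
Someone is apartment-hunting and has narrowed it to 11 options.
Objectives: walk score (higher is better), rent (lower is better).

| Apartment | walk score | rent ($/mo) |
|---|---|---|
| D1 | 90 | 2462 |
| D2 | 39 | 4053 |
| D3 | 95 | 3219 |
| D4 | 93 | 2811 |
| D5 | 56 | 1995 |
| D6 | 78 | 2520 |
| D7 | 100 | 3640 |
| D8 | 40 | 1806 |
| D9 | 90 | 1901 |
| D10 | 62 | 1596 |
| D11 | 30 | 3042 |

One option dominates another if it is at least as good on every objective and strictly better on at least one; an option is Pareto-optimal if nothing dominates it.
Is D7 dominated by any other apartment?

No

D1: worse on walk score (90 vs 100).
D2: worse on walk score (39 vs 100).
D3: worse on walk score (95 vs 100).
D4: worse on walk score (93 vs 100).
D5: worse on walk score (56 vs 100).
D6: worse on walk score (78 vs 100).
D8: worse on walk score (40 vs 100).
D9: worse on walk score (90 vs 100).
D10: worse on walk score (62 vs 100).
D11: worse on walk score (30 vs 100).
No option is at least as good as D7 on every objective and strictly better on one.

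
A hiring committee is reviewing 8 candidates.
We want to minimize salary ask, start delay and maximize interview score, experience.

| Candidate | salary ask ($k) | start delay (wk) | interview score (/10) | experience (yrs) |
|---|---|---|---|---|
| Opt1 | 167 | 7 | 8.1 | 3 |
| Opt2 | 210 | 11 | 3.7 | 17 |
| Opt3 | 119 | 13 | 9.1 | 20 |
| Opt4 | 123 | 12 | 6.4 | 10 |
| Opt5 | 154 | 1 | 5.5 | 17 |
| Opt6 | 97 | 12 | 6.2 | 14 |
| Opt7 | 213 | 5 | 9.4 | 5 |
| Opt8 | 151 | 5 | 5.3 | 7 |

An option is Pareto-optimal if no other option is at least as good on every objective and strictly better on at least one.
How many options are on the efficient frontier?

Opt1: not dominated.
Opt2: dominated by Opt5 (salary ask 154≤210, start delay 1≤11, interview score 5.5≥3.7, experience 17≥17).
Opt3: not dominated (best experience).
Opt4: not dominated.
Opt5: not dominated (best start delay).
Opt6: not dominated (best salary ask).
Opt7: not dominated (best interview score).
Opt8: not dominated.
Pareto-optimal: Opt1, Opt3, Opt4, Opt5, Opt6, Opt7, Opt8 → 7.

7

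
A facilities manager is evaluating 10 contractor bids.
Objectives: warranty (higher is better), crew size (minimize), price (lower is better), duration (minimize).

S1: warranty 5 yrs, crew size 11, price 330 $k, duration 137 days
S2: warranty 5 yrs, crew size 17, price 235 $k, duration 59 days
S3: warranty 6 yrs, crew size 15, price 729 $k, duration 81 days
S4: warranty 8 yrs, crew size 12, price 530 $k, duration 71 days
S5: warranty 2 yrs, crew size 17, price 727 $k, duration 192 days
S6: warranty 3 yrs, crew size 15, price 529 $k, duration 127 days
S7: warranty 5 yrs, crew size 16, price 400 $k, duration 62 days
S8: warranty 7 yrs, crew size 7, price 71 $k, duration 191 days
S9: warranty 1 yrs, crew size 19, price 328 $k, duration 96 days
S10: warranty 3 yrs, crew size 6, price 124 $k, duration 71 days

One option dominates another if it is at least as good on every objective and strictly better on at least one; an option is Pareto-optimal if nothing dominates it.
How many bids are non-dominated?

S1: not dominated.
S2: not dominated (best duration).
S3: dominated by S4 (warranty 8≥6, crew size 12≤15, price 530≤729, duration 71≤81).
S4: not dominated (best warranty).
S5: dominated by S1 (warranty 5≥2, crew size 11≤17, price 330≤727, duration 137≤192).
S6: dominated by S10 (warranty 3≥3, crew size 6≤15, price 124≤529, duration 71≤127).
S7: not dominated.
S8: not dominated (best price).
S9: dominated by S2 (warranty 5≥1, crew size 17≤19, price 235≤328, duration 59≤96).
S10: not dominated (best crew size).
Pareto-optimal: S1, S2, S4, S7, S8, S10 → 6.

6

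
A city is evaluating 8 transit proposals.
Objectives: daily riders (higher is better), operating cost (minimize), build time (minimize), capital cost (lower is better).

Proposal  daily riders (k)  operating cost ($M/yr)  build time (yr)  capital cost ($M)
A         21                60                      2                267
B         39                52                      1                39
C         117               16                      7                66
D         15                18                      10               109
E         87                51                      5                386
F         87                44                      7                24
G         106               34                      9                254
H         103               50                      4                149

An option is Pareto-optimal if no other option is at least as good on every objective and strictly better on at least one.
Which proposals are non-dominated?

A: dominated by B (daily riders 39≥21, operating cost 52≤60, build time 1≤2, capital cost 39≤267).
B: not dominated (best build time).
C: not dominated (best daily riders).
D: dominated by C (daily riders 117≥15, operating cost 16≤18, build time 7≤10, capital cost 66≤109).
E: dominated by H (daily riders 103≥87, operating cost 50≤51, build time 4≤5, capital cost 149≤386).
F: not dominated (best capital cost).
G: dominated by C (daily riders 117≥106, operating cost 16≤34, build time 7≤9, capital cost 66≤254).
H: not dominated.

B, C, F, H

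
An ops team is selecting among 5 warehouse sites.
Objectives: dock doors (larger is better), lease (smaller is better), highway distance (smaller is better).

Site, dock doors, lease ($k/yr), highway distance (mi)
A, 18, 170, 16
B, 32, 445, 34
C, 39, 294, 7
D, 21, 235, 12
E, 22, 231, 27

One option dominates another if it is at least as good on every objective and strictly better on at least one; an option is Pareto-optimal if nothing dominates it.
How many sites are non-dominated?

4

A: not dominated (best lease).
B: dominated by C (dock doors 39≥32, lease 294≤445, highway distance 7≤34).
C: not dominated (best dock doors).
D: not dominated.
E: not dominated.
Pareto-optimal: A, C, D, E → 4.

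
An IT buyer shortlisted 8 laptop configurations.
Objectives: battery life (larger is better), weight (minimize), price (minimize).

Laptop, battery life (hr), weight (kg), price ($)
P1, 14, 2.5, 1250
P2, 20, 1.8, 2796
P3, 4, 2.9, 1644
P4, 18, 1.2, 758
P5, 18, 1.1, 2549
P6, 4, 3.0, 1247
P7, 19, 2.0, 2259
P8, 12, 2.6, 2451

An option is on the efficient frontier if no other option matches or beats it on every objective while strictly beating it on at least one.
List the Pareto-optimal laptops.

P1: dominated by P4 (battery life 18≥14, weight 1.2≤2.5, price 758≤1250).
P2: not dominated (best battery life).
P3: dominated by P1 (battery life 14≥4, weight 2.5≤2.9, price 1250≤1644).
P4: not dominated (best price).
P5: not dominated (best weight).
P6: dominated by P4 (battery life 18≥4, weight 1.2≤3.0, price 758≤1247).
P7: not dominated.
P8: dominated by P1 (battery life 14≥12, weight 2.5≤2.6, price 1250≤2451).

P2, P4, P5, P7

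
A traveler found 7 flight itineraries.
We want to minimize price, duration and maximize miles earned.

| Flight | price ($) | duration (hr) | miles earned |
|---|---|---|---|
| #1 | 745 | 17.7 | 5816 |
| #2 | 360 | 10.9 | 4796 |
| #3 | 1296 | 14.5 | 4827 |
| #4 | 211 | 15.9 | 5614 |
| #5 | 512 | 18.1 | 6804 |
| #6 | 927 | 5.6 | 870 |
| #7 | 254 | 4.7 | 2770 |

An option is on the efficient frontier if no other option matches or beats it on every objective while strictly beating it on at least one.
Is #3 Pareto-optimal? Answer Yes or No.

#1: worse on duration (17.7 vs 14.5).
#2: worse on miles earned (4796 vs 4827).
#4: worse on duration (15.9 vs 14.5).
#5: worse on duration (18.1 vs 14.5).
#6: worse on miles earned (870 vs 4827).
#7: worse on miles earned (2770 vs 4827).
No option is at least as good as #3 on every objective and strictly better on one.

Yes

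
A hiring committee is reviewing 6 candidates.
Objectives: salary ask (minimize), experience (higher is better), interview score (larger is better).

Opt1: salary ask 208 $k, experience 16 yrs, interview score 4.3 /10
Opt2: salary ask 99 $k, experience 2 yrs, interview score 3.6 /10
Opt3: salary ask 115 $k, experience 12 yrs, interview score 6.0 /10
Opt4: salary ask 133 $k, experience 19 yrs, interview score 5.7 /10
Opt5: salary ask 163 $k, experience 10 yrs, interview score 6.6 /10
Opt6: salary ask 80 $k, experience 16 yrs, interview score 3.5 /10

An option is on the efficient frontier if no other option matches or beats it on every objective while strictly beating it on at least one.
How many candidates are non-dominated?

5

Opt1: dominated by Opt4 (salary ask 133≤208, experience 19≥16, interview score 5.7≥4.3).
Opt2: not dominated.
Opt3: not dominated.
Opt4: not dominated (best experience).
Opt5: not dominated (best interview score).
Opt6: not dominated (best salary ask).
Pareto-optimal: Opt2, Opt3, Opt4, Opt5, Opt6 → 5.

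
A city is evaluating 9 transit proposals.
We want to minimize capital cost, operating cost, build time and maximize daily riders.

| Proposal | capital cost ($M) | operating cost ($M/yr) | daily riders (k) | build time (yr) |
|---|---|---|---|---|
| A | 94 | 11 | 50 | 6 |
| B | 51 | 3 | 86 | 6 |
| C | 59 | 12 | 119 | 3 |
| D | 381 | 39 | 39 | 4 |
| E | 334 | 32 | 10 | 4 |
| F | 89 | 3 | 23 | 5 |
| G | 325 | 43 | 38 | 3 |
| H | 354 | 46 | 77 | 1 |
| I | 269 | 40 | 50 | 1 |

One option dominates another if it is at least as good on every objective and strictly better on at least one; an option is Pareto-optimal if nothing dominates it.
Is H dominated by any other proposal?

A: worse on daily riders (50 vs 77).
B: worse on build time (6 vs 1).
C: worse on build time (3 vs 1).
D: worse on capital cost (381 vs 354).
E: worse on daily riders (10 vs 77).
F: worse on daily riders (23 vs 77).
G: worse on daily riders (38 vs 77).
I: worse on daily riders (50 vs 77).
No option is at least as good as H on every objective and strictly better on one.

No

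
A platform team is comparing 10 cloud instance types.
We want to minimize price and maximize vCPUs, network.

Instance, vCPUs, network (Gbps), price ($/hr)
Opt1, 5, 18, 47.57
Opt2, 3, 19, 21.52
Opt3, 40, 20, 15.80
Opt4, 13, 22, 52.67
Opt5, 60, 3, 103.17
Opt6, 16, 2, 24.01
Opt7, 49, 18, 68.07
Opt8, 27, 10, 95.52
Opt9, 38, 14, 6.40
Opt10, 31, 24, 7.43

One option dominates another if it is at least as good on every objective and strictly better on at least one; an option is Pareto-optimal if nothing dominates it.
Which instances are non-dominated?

Opt3, Opt5, Opt7, Opt9, Opt10

Opt1: dominated by Opt3 (vCPUs 40≥5, network 20≥18, price 15.80≤47.57).
Opt2: dominated by Opt3 (vCPUs 40≥3, network 20≥19, price 15.80≤21.52).
Opt3: not dominated.
Opt4: dominated by Opt10 (vCPUs 31≥13, network 24≥22, price 7.43≤52.67).
Opt5: not dominated (best vCPUs).
Opt6: dominated by Opt3 (vCPUs 40≥16, network 20≥2, price 15.80≤24.01).
Opt7: not dominated.
Opt8: dominated by Opt3 (vCPUs 40≥27, network 20≥10, price 15.80≤95.52).
Opt9: not dominated (best price).
Opt10: not dominated (best network).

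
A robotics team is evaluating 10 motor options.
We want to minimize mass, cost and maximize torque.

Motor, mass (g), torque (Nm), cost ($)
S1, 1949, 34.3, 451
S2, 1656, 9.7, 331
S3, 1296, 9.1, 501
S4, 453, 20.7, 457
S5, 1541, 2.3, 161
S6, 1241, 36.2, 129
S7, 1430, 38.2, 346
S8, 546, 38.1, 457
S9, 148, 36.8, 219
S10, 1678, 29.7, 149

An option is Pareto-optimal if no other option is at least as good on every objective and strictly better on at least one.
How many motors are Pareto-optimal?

S1: dominated by S6 (mass 1241≤1949, torque 36.2≥34.3, cost 129≤451).
S2: dominated by S6 (mass 1241≤1656, torque 36.2≥9.7, cost 129≤331).
S3: dominated by S4 (mass 453≤1296, torque 20.7≥9.1, cost 457≤501).
S4: dominated by S9 (mass 148≤453, torque 36.8≥20.7, cost 219≤457).
S5: dominated by S6 (mass 1241≤1541, torque 36.2≥2.3, cost 129≤161).
S6: not dominated (best cost).
S7: not dominated (best torque).
S8: not dominated.
S9: not dominated (best mass).
S10: dominated by S6 (mass 1241≤1678, torque 36.2≥29.7, cost 129≤149).
Pareto-optimal: S6, S7, S8, S9 → 4.

4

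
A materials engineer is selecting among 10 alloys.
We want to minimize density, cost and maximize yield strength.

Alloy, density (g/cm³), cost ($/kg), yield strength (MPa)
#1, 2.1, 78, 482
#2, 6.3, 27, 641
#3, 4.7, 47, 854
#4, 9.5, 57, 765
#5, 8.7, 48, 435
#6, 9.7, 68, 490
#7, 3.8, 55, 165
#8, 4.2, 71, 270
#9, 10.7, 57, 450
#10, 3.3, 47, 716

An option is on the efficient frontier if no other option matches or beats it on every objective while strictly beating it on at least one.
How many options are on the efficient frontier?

#1: not dominated (best density).
#2: not dominated (best cost).
#3: not dominated (best yield strength).
#4: dominated by #3 (density 4.7≤9.5, cost 47≤57, yield strength 854≥765).
#5: dominated by #2 (density 6.3≤8.7, cost 27≤48, yield strength 641≥435).
#6: dominated by #2 (density 6.3≤9.7, cost 27≤68, yield strength 641≥490).
#7: dominated by #10 (density 3.3≤3.8, cost 47≤55, yield strength 716≥165).
#8: dominated by #10 (density 3.3≤4.2, cost 47≤71, yield strength 716≥270).
#9: dominated by #2 (density 6.3≤10.7, cost 27≤57, yield strength 641≥450).
#10: not dominated.
Pareto-optimal: #1, #2, #3, #10 → 4.

4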